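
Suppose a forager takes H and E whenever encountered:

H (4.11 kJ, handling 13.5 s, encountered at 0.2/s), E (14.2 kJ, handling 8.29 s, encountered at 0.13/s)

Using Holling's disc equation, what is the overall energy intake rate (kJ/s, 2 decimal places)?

0.56 kJ/s

Energy encountered per unit search time: 0.2×4.11 + 0.13×14.2 = 2.668 kJ/s.
Handling time per unit search time: 0.2×13.5 + 0.13×8.29 = 3.778.
Rate = 2.668/(1 + 3.778) = 0.5584 kJ/s.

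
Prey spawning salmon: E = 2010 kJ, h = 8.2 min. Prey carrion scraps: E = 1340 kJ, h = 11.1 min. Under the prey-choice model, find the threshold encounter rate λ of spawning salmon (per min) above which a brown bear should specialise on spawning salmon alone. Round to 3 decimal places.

0.118 per min

The zero-one rule: include carrion scraps iff E₂/h₂ > λE₁/(1+λh₁). Equality gives the switch point.
λE₁h₂ = E₂ + λE₂h₁ ⇒ λ = E₂/(E₁h₂ − E₂h₁) = 1340/(2.231e+04 − 1.099e+04) = 0.1183 per min.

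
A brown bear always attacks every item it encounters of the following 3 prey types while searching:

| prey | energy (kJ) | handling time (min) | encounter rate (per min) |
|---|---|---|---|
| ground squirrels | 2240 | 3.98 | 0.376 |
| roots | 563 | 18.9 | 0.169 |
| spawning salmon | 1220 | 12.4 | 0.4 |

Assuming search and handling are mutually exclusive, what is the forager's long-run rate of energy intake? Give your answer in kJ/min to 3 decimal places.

133.832 kJ/min

R = (0.376×2240 + 0.169×563 + 0.4×1220) / (1 + 0.376×3.98 + 0.169×18.9 + 0.4×12.4) = 1425/10.65 = 133.8 kJ/min.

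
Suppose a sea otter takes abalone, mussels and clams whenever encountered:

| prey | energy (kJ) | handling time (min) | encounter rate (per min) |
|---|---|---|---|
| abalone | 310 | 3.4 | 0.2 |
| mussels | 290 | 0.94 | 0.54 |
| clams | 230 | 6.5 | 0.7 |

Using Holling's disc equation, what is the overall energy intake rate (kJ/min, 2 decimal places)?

R = (0.2×310 + 0.54×290 + 0.7×230) / (1 + 0.2×3.4 + 0.54×0.94 + 0.7×6.5) = 379.6/6.738 = 56.34 kJ/min.

56.34 kJ/min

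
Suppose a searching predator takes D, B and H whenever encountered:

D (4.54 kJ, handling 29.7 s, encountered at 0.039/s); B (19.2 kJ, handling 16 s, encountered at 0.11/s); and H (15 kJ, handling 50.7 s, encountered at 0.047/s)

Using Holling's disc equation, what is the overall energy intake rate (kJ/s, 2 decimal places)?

0.48 kJ/s

R = (0.039×4.54 + 0.11×19.2 + 0.047×15) / (1 + 0.039×29.7 + 0.11×16 + 0.047×50.7) = 2.994/6.301 = 0.4752 kJ/s.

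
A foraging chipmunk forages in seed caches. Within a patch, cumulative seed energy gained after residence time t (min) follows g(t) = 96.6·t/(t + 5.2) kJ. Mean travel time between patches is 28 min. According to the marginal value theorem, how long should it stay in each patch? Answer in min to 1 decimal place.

12.1 min

Maximise g(t)/(T+t): set derivative to zero → g'(t)(T+t) = g(t).
g'(t) = 96.6·5.2/(t + 5.2)². Setting 96.6·5.2/(t+5.2)² = 96.6t/[(t+5.2)(28+t)] gives 5.2(28+t) = t(t+5.2), so t² = 5.2×28 = 145.6.
t* = √145.6 = 12.07 min.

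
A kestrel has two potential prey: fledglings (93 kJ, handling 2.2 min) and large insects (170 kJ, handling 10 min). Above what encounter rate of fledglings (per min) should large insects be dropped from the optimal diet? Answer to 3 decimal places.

At the threshold, the rate on fledglings alone equals the profitability of large insects: λ·93/(1 + λ·2.2) = 170/10 = 17.
Rearranging, λ(93 − 17×2.2) = 17, so λ = 17/55.6 = 0.3058 per min.

0.306 per min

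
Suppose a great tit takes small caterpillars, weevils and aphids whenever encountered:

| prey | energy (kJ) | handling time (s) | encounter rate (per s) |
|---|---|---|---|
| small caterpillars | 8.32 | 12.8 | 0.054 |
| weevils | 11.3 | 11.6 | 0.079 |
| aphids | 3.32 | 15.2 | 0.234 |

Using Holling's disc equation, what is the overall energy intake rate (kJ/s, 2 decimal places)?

0.34 kJ/s

Energy encountered per unit search time: 0.054×8.32 + 0.079×11.3 + 0.234×3.32 = 2.119 kJ/s.
Handling time per unit search time: 0.054×12.8 + 0.079×11.6 + 0.234×15.2 = 5.164.
Rate = 2.119/(1 + 5.164) = 0.3437 kJ/s.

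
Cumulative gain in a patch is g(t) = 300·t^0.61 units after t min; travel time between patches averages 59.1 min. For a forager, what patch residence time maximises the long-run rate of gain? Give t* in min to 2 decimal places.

Maximise g(t)/(T+t): set derivative to zero → g'(t)(T+t) = g(t).
g'(t) = 0.61·300·t^-0.39. Setting 0.61·300·t^-0.39 = 300·t^0.61/(59.1+t) gives 0.61(59.1+t) = t, so 0.39·t = 0.61×59.1.
t* = 0.61×59.1/0.39 = 92.44 min.

92.44 min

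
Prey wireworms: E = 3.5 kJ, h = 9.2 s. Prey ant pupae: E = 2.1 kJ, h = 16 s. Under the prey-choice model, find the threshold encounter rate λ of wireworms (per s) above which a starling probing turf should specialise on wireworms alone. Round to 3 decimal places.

0.057 per s

At the threshold, the rate on wireworms alone equals the profitability of ant pupae: λ·3.5/(1 + λ·9.2) = 2.1/16 = 0.1313.
Rearranging, λ(3.5 − 0.1313×9.2) = 0.1313, so λ = 0.1313/2.292 = 0.05725 per s.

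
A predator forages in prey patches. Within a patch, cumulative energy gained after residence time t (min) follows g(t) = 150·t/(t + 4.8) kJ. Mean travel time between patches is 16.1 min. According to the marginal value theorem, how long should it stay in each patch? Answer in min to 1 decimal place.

8.8 min

Maximise g(t)/(T+t): set derivative to zero → g'(t)(T+t) = g(t).
g'(t) = 150·4.8/(t + 4.8)². Setting 150·4.8/(t+4.8)² = 150t/[(t+4.8)(16.1+t)] gives 4.8(16.1+t) = t(t+4.8), so t² = 4.8×16.1 = 77.28.
t* = √77.28 = 8.791 min.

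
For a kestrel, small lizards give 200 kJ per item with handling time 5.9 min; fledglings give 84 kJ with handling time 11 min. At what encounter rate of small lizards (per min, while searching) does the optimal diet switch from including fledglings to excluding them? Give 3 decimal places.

0.049 per min

The zero-one rule: include fledglings iff E₂/h₂ > λE₁/(1+λh₁). Equality gives the switch point.
λE₁h₂ = E₂ + λE₂h₁ ⇒ λ = E₂/(E₁h₂ − E₂h₁) = 84/(2200 − 495.6) = 0.04928 per min.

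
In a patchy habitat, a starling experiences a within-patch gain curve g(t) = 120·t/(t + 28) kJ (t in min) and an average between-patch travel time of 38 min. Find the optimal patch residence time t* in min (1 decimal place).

Optimal t* satisfies g'(t*) = g(t*)/(T + t*).
g'(t) = 120·28/(t + 28)². Setting 120·28/(t+28)² = 120t/[(t+28)(38+t)] gives 28(38+t) = t(t+28), so t² = 28×38 = 1064.
t* = √1064 = 32.62 min.

32.6 min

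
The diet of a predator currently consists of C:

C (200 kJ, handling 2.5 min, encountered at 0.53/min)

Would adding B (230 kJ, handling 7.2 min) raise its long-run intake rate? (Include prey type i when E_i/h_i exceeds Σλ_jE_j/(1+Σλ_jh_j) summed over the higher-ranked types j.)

No

Intake rate on the current diet: R = (0.53×200) / (1 + 0.53×2.5) = 106/2.325 = 45.59 kJ/min.
B: E/h = 230/7.2 = 31.94 kJ/min.
31.94 < 45.59, so adding B would lower the average — exclude it.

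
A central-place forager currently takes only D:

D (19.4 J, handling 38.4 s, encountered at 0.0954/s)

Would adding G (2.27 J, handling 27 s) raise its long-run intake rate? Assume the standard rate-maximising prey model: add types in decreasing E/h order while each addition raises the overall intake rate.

No

Intake rate on the current diet: R = (0.0954×19.4) / (1 + 0.0954×38.4) = 1.851/4.663 = 0.3969 J/s.
G: E/h = 2.27/27 = 0.08407 J/s.
0.08407 < 0.3969, so adding G would lower the average — exclude it.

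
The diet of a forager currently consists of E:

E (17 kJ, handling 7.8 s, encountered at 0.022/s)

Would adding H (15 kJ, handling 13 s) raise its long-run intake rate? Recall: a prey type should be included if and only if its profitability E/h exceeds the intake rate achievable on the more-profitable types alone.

Yes

Intake rate on the current diet: R = (0.022×17) / (1 + 0.022×7.8) = 0.374/1.172 = 0.3192 kJ/s.
H: E/h = 15/13 = 1.154 kJ/s.
1.154 > 0.3192, so adding H raises the average — include it.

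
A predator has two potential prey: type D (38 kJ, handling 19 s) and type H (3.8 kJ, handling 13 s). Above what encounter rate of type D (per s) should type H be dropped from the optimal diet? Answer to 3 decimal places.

At the threshold, the rate on type D alone equals the profitability of type H: λ·38/(1 + λ·19) = 3.8/13 = 0.2923.
Rearranging, λ(38 − 0.2923×19) = 0.2923, so λ = 0.2923/32.45 = 0.009009 per s.

0.009 per s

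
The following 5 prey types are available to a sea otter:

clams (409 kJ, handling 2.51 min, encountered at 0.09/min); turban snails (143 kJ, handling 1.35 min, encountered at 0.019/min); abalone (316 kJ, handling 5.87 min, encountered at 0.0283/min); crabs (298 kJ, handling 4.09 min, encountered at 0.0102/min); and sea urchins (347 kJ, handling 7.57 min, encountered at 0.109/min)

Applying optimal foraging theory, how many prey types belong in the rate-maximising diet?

Profitabilities (E/h, kJ/min): clams 163, turban snails 106, crabs 72.9, abalone 53.8, sea urchins 45.8. Add prey in this order while the next type's profitability exceeds the intake rate on those already taken.
Rate on top 1: 30.03. turban snails: 106 > 30.03 → include.
Rate on top 2: 31.58. crabs: 72.9 > 31.58 → include.
Rate on top 3: 32.91. abalone: 53.8 > 32.91 → include.
Rate on top 4: 35.3. sea urchins: 45.8 > 35.3 → include.
Optimal diet: clams, turban snails, crabs, abalone, sea urchins — 5 of 5 types.

5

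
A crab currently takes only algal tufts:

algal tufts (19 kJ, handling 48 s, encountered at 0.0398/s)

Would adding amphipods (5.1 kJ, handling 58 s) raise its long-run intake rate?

No

Intake rate on the current diet: R = (0.0398×19) / (1 + 0.0398×48) = 0.7562/2.91 = 0.2598 kJ/s.
Profitability of amphipods: 5.1/58 = 0.08793 kJ/s.
Since 0.08793 < R, time spent handling amphipods is better spent searching.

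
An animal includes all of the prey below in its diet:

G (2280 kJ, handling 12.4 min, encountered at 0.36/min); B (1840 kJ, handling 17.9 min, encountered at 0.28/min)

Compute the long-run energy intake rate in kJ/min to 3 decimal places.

127.530 kJ/min

Energy encountered per unit search time: 0.36×2280 + 0.28×1840 = 1336 kJ/min.
Handling time per unit search time: 0.36×12.4 + 0.28×17.9 = 9.476.
Rate = 1336/(1 + 9.476) = 127.5 kJ/min.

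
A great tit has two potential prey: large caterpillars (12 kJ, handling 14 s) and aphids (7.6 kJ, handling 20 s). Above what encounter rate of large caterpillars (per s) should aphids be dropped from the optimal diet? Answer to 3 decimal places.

0.057 per s

The zero-one rule: include aphids iff E₂/h₂ > λE₁/(1+λh₁). Equality gives the switch point.
λE₁h₂ = E₂ + λE₂h₁ ⇒ λ = E₂/(E₁h₂ − E₂h₁) = 7.6/(240 − 106.4) = 0.05689 per s.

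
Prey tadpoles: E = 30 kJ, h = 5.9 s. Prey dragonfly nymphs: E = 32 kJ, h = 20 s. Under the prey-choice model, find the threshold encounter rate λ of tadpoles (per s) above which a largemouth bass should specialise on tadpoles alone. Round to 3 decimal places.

Drop dragonfly nymphs once their profitability E₂/h₂ falls below the rate achievable on tadpoles alone: E₂/h₂ = λE₁/(1 + λh₁).
Solve for λ: λE₁h₂ = E₂(1 + λh₁) → λ(E₁h₂ − E₂h₁) = E₂ → λ = E₂/(E₁h₂ − E₂h₁).
λ = 32/(30×20 − 32×5.9) = 32/411.2 = 0.07782 per s.

0.078 per s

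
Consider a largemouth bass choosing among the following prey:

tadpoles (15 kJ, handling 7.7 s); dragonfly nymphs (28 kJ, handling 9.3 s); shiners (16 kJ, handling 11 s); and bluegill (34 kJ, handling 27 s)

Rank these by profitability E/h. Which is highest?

In descending order of E/h:
dragonfly nymphs: 28/9.3 = 3.01 kJ/s
tadpoles: 15/7.7 = 1.95 kJ/s
shiners: 16/11 = 1.45 kJ/s
bluegill: 34/27 = 1.26 kJ/s

dragonfly nymphs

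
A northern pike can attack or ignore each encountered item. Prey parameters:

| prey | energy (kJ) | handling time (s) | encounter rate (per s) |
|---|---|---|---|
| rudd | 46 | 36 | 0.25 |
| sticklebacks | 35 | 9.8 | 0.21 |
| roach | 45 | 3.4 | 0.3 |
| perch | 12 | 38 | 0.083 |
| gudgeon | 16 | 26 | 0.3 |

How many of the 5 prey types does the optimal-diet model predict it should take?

1

Profitabilities (E/h, kJ/s): roach 13.2, sticklebacks 3.57, rudd 1.28, gudgeon 0.615, perch 0.316. Add prey in this order while the next type's profitability exceeds the intake rate on those already taken.
Rate on top 1: 6.683. sticklebacks: 3.57 < 6.683 → exclude; stop.
Optimal diet: roach — 1 of 5 types.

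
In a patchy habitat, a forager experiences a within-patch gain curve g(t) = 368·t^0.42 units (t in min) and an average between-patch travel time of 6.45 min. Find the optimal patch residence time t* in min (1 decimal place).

Maximise g(t)/(T+t): set derivative to zero → g'(t)(T+t) = g(t).
g'(t) = 0.42·368·t^-0.58. Setting 0.42·368·t^-0.58 = 368·t^0.42/(6.45+t) gives 0.42(6.45+t) = t, so 0.58·t = 0.42×6.45.
t* = 0.42×6.45/0.58 = 4.671 min.

4.7 min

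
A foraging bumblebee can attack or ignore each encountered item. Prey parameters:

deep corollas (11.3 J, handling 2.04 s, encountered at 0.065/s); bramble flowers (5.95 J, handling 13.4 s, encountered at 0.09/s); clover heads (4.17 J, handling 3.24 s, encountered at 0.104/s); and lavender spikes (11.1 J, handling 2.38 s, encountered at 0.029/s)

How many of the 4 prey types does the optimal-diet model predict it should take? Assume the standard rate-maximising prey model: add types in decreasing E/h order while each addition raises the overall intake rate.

E/h in descending order: deep corollas 5.54, lavender spikes 4.66, clover heads 1.29, bramble flowers 0.444 J/s. The optimal diet is the largest prefix of this list for which every included type satisfies E_i/h_i > R on the types above it.
Rate on top 1: 0.6485. lavender spikes: 4.66 > 0.6485 → include.
Rate on top 2: 0.8791. clover heads: 1.29 > 0.8791 → include.
Rate on top 3: 0.9685. bramble flowers: 0.444 < 0.9685 → exclude; stop.
Optimal diet: deep corollas, lavender spikes, clover heads — 3 of 4 types.

3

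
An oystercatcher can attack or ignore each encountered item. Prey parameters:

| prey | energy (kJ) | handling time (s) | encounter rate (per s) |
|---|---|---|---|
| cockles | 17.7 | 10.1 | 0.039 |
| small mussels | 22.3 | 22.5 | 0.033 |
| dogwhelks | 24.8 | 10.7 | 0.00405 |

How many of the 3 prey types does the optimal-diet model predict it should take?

3

Profitabilities (E/h, kJ/s): dogwhelks 2.32, cockles 1.75, small mussels 0.991. Add prey in this order while the next type's profitability exceeds the intake rate on those already taken.
Rate on top 1: 0.09627. cockles: 1.75 > 0.09627 → include.
Rate on top 2: 0.5502. small mussels: 0.991 > 0.5502 → include.
Optimal diet: dogwhelks, cockles, small mussels — 3 of 3 types.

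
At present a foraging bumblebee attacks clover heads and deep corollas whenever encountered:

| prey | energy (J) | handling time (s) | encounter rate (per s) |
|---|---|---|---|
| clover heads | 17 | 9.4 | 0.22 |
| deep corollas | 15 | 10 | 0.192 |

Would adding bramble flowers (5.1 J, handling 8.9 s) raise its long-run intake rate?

No

On clover heads and deep corollas alone, R = ΣλE/(1+Σλh) = 6.62/4.988 = 1.327 J/s.
Profitability of bramble flowers: 5.1/8.9 = 0.573 J/s.
Since 0.573 < R, time spent handling bramble flowers is better spent searching.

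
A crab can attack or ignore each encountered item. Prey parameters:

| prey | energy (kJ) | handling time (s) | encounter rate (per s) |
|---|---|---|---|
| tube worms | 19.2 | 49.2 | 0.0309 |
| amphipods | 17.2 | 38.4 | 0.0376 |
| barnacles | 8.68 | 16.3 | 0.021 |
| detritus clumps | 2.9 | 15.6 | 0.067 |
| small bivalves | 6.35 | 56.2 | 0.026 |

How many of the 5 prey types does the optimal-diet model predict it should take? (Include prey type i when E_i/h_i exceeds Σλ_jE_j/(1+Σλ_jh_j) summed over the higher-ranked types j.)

3

Profitabilities (E/h, kJ/s): barnacles 0.533, amphipods 0.448, tube worms 0.39, detritus clumps 0.186, small bivalves 0.113. Add prey in this order while the next type's profitability exceeds the intake rate on those already taken.
Rate on top 1: 0.1358. amphipods: 0.448 > 0.1358 → include.
Rate on top 2: 0.2975. tube worms: 0.39 > 0.2975 → include.
Rate on top 3: 0.3303. detritus clumps: 0.186 < 0.3303 → exclude; stop.
Optimal diet: barnacles, amphipods, tube worms — 3 of 5 types.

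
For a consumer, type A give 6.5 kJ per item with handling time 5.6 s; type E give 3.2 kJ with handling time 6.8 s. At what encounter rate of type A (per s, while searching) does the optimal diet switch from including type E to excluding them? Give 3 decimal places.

0.122 per s

Drop type E once their profitability E₂/h₂ falls below the rate achievable on type A alone: E₂/h₂ = λE₁/(1 + λh₁).
Solve for λ: λE₁h₂ = E₂(1 + λh₁) → λ(E₁h₂ − E₂h₁) = E₂ → λ = E₂/(E₁h₂ − E₂h₁).
λ = 3.2/(6.5×6.8 − 3.2×5.6) = 3.2/26.28 = 0.1218 per s.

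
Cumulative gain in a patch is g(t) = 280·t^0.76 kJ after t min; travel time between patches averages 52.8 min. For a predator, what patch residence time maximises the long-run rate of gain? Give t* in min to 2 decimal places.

Optimal t* satisfies g'(t*) = g(t*)/(T + t*).
g'(t) = 0.76·280·t^-0.24. Setting 0.76·280·t^-0.24 = 280·t^0.76/(52.8+t) gives 0.76(52.8+t) = t, so 0.24·t = 0.76×52.8.
t* = 0.76×52.8/0.24 = 167.2 min.

167.20 min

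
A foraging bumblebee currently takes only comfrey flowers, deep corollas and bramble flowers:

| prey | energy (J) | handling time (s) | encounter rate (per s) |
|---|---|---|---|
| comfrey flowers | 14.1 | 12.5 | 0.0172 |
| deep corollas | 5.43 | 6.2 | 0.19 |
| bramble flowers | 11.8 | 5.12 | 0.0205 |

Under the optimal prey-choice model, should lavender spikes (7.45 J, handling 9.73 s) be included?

Yes

Current rate: (0.0172×14.1 + 0.19×5.43 + 0.0205×11.8)/(1 + 0.0172×12.5 + 0.19×6.2 + 0.0205×5.12) = 0.6069 J/s.
lavender spikes: E/h = 7.45/9.73 = 0.7657 J/s.
Since 0.7657 > R, including lavender spikes increases the long-run rate.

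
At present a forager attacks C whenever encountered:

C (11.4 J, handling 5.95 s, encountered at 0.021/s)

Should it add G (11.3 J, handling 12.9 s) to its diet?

Yes

On C alone, R = ΣλE/(1+Σλh) = 0.2394/1.125 = 0.2128 J/s.
Profitability of G: 11.3/12.9 = 0.876 J/s.
0.876 > 0.2128, so adding G raises the average — include it.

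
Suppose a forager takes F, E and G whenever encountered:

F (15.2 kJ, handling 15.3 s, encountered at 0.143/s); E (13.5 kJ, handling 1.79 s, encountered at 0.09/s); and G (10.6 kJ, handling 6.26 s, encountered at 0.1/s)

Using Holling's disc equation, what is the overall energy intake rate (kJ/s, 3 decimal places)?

R = Σλ_iE_i / (1 + Σλ_ih_i)
Numerator: 0.143×15.2 + 0.09×13.5 + 0.1×10.6 = 4.449
Denominator: 1 + 0.143×15.3 + 0.09×1.79 + 0.1×6.26 = 3.975
R = 4.449/3.975 = 1.119 kJ/s

1.119 kJ/s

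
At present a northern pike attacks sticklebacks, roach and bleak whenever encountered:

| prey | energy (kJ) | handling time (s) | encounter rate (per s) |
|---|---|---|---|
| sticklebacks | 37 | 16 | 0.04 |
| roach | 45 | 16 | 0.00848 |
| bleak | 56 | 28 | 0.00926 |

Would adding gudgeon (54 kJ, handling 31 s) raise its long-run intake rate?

Yes

Current rate: (0.04×37 + 0.00848×45 + 0.00926×56)/(1 + 0.04×16 + 0.00848×16 + 0.00926×28) = 1.17 kJ/s.
Profitability of gudgeon: 54/31 = 1.742 kJ/s.
1.742 > 1.17, so adding gudgeon raises the average — include it.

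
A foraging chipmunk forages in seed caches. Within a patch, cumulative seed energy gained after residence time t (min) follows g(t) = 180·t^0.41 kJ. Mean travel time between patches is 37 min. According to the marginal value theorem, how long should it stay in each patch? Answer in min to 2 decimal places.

Optimal t* satisfies g'(t*) = g(t*)/(T + t*).
g'(t) = 0.41·180·t^-0.59. Setting 0.41·180·t^-0.59 = 180·t^0.41/(37+t) gives 0.41(37+t) = t, so 0.59·t = 0.41×37.
t* = 0.41×37/0.59 = 25.71 min.

25.71 min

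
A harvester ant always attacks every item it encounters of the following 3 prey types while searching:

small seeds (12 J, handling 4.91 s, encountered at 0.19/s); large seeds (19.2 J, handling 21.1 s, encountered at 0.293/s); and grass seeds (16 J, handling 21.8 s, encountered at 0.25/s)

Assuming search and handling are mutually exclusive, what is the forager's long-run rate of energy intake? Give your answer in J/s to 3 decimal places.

0.878 J/s

R = Σλ_iE_i / (1 + Σλ_ih_i)
Numerator: 0.19×12 + 0.293×19.2 + 0.25×16 = 11.91
Denominator: 1 + 0.19×4.91 + 0.293×21.1 + 0.25×21.8 = 13.57
R = 11.91/13.57 = 0.8777 J/s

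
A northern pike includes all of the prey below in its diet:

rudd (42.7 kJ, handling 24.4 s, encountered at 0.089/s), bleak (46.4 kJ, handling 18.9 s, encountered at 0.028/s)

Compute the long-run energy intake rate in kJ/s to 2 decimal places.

Energy encountered per unit search time: 0.089×42.7 + 0.028×46.4 = 5.099 kJ/s.
Handling time per unit search time: 0.089×24.4 + 0.028×18.9 = 2.701.
Rate = 5.099/(1 + 2.701) = 1.378 kJ/s.

1.38 kJ/s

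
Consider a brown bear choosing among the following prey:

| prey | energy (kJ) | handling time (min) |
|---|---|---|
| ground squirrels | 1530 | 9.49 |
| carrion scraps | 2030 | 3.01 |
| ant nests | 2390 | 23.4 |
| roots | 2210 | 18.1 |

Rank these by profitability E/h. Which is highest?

carrion scraps

In descending order of E/h:
carrion scraps: 2030/3.01 = 674 kJ/min
ground squirrels: 1530/9.49 = 161 kJ/min
roots: 2210/18.1 = 122 kJ/min
ant nests: 2390/23.4 = 102 kJ/min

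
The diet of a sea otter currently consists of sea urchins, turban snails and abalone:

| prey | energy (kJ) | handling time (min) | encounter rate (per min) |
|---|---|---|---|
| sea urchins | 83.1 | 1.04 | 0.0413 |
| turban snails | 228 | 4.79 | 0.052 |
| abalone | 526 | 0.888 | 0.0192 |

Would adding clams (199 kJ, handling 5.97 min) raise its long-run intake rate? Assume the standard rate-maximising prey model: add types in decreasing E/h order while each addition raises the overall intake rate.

Current rate: (0.0413×83.1 + 0.052×228 + 0.0192×526)/(1 + 0.0413×1.04 + 0.052×4.79 + 0.0192×0.888) = 19.39 kJ/min.
clams: E/h = 199/5.97 = 33.33 kJ/min.
Since 33.33 > R, including clams increases the long-run rate.

Yes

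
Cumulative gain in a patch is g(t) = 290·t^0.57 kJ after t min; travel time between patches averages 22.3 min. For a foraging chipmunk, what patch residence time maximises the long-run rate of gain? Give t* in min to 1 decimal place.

29.6 min

Maximise g(t)/(T+t): set derivative to zero → g'(t)(T+t) = g(t).
g'(t) = 0.57·290·t^-0.43. Setting 0.57·290·t^-0.43 = 290·t^0.57/(22.3+t) gives 0.57(22.3+t) = t, so 0.43·t = 0.57×22.3.
t* = 0.57×22.3/0.43 = 29.56 min.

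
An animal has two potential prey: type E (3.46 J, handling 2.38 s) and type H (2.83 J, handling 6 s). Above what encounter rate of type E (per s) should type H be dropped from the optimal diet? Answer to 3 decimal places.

Drop type H once their profitability E₂/h₂ falls below the rate achievable on type E alone: E₂/h₂ = λE₁/(1 + λh₁).
Solve for λ: λE₁h₂ = E₂(1 + λh₁) → λ(E₁h₂ − E₂h₁) = E₂ → λ = E₂/(E₁h₂ − E₂h₁).
λ = 2.83/(3.46×6 − 2.83×2.38) = 2.83/14.02 = 0.2018 per s.

0.202 per s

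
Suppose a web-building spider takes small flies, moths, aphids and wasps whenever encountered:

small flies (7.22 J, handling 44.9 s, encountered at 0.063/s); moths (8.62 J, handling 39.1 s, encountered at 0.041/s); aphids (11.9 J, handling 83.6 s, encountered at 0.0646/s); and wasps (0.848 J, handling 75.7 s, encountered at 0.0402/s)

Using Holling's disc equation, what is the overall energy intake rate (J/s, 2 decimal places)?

0.12 J/s

R = (0.063×7.22 + 0.041×8.62 + 0.0646×11.9 + 0.0402×0.848) / (1 + 0.063×44.9 + 0.041×39.1 + 0.0646×83.6 + 0.0402×75.7) = 1.611/13.88 = 0.1161 J/s.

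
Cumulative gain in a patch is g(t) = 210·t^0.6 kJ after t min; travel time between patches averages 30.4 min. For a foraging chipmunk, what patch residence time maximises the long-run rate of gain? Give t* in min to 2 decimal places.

By the marginal value theorem, leave when the instantaneous gain rate g'(t) equals the habitat-wide average g(t)/(T + t).
g'(t) = 0.6·210·t^-0.4. Setting 0.6·210·t^-0.4 = 210·t^0.6/(30.4+t) gives 0.6(30.4+t) = t, so 0.40·t = 0.6×30.4.
t* = 0.6×30.4/0.40 = 45.6 min.

45.60 min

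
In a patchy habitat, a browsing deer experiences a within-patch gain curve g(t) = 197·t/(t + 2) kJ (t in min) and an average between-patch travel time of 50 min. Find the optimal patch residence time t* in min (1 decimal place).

10.0 min

Optimal t* satisfies g'(t*) = g(t*)/(T + t*).
g'(t) = 197·2/(t + 2)². Setting 197·2/(t+2)² = 197t/[(t+2)(50+t)] gives 2(50+t) = t(t+2), so t² = 2×50 = 100.
t* = √100 = 10 min.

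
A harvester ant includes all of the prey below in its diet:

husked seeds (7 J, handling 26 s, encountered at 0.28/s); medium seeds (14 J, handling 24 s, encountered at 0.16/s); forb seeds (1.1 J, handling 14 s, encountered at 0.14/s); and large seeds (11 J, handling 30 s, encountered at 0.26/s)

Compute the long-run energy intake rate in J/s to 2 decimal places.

R = (0.28×7 + 0.16×14 + 0.14×1.1 + 0.26×11) / (1 + 0.28×26 + 0.16×24 + 0.14×14 + 0.26×30) = 7.214/21.88 = 0.3297 J/s.

0.33 J/s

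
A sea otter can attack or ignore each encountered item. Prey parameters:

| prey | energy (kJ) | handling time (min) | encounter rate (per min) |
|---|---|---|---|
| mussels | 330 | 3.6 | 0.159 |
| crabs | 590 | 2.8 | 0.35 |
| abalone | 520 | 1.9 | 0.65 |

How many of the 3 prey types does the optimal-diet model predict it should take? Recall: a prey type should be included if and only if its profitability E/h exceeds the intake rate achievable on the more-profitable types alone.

2

Profitabilities (E/h, kJ/min): abalone 274, crabs 211, mussels 91.7. Add prey in this order while the next type's profitability exceeds the intake rate on those already taken.
Rate on top 1: 151.2. crabs: 211 > 151.2 → include.
Rate on top 2: 169.4. mussels: 91.7 < 169.4 → exclude; stop.
Optimal diet: abalone, crabs — 2 of 3 types.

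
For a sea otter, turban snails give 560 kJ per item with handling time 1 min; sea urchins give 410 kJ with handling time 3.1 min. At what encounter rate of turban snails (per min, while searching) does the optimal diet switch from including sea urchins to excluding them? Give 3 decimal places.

0.309 per min

The zero-one rule: include sea urchins iff E₂/h₂ > λE₁/(1+λh₁). Equality gives the switch point.
λE₁h₂ = E₂ + λE₂h₁ ⇒ λ = E₂/(E₁h₂ − E₂h₁) = 410/(1736 − 410) = 0.3092 per min.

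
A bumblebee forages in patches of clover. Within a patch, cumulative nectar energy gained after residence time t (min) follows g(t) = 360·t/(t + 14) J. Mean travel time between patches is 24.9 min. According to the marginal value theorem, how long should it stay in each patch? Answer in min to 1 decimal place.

By the marginal value theorem, leave when the instantaneous gain rate g'(t) equals the habitat-wide average g(t)/(T + t).
g'(t) = 360·14/(t + 14)². Setting 360·14/(t+14)² = 360t/[(t+14)(24.9+t)] gives 14(24.9+t) = t(t+14), so t² = 14×24.9 = 348.6.
t* = √348.6 = 18.67 min.

18.7 min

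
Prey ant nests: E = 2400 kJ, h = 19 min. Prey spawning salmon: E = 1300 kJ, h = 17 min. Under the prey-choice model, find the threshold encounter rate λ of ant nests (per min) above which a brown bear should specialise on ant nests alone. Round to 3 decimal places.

0.081 per min

Drop spawning salmon once their profitability E₂/h₂ falls below the rate achievable on ant nests alone: E₂/h₂ = λE₁/(1 + λh₁).
Solve for λ: λE₁h₂ = E₂(1 + λh₁) → λ(E₁h₂ − E₂h₁) = E₂ → λ = E₂/(E₁h₂ − E₂h₁).
λ = 1300/(2400×17 − 1300×19) = 1300/1.61e+04 = 0.08075 per min.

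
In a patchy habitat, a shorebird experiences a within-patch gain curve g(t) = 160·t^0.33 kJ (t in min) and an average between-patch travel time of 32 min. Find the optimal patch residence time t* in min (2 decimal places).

15.76 min

Optimal t* satisfies g'(t*) = g(t*)/(T + t*).
g'(t) = 0.33·160·t^-0.67. Setting 0.33·160·t^-0.67 = 160·t^0.33/(32+t) gives 0.33(32+t) = t, so 0.67·t = 0.33×32.
t* = 0.33×32/0.67 = 15.76 min.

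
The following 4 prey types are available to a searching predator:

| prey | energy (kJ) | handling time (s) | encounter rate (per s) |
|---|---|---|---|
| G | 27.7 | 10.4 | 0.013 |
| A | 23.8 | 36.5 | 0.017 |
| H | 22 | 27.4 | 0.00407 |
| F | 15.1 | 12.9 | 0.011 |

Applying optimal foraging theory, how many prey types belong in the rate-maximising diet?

4

E/h in descending order: G 2.66, F 1.17, H 0.803, A 0.652 kJ/s. The optimal diet is the largest prefix of this list for which every included type satisfies E_i/h_i > R on the types above it.
Rate on top 1: 0.3172. F: 1.17 > 0.3172 → include.
Rate on top 2: 0.412. H: 0.803 > 0.412 → include.
Rate on top 3: 0.4434. A: 0.652 > 0.4434 → include.
Optimal diet: G, F, H, A — 4 of 4 types.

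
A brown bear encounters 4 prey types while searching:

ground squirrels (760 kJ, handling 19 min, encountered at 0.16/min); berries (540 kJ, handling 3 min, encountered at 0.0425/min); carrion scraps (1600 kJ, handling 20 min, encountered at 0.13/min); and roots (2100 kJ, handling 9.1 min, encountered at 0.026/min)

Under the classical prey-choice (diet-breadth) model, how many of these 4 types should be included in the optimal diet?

3

E/h in descending order: roots 231, berries 180, carrion scraps 80, ground squirrels 40 kJ/min. The optimal diet is the largest prefix of this list for which every included type satisfies E_i/h_i > R on the types above it.
Rate on top 1: 44.15. berries: 180 > 44.15 → include.
Rate on top 2: 56.85. carrion scraps: 80 > 56.85 → include.
Rate on top 3: 72.03. ground squirrels: 40 < 72.03 → exclude; stop.
Optimal diet: roots, berries, carrion scraps — 3 of 4 types.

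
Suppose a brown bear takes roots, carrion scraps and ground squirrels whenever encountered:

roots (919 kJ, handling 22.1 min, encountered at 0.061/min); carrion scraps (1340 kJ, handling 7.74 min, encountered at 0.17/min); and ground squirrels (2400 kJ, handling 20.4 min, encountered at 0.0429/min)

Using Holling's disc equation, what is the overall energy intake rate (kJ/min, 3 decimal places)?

R = (0.061×919 + 0.17×1340 + 0.0429×2400) / (1 + 0.061×22.1 + 0.17×7.74 + 0.0429×20.4) = 386.8/4.539 = 85.22 kJ/min.

85.220 kJ/min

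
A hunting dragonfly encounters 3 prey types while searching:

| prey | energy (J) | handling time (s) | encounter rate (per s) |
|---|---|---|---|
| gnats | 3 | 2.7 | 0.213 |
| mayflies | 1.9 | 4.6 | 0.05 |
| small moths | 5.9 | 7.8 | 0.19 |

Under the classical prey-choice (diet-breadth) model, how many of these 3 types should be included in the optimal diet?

2

E/h in descending order: gnats 1.11, small moths 0.756, mayflies 0.413 J/s. The optimal diet is the largest prefix of this list for which every included type satisfies E_i/h_i > R on the types above it.
Rate on top 1: 0.4057. small moths: 0.756 > 0.4057 → include.
Rate on top 2: 0.5757. mayflies: 0.413 < 0.5757 → exclude; stop.
Optimal diet: gnats, small moths — 2 of 3 types.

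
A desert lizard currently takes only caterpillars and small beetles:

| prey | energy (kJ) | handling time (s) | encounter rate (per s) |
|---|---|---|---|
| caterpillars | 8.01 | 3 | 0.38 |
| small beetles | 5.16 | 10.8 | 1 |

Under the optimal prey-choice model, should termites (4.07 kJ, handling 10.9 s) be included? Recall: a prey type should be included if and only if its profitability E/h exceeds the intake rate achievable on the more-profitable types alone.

On caterpillars and small beetles alone, R = ΣλE/(1+Σλh) = 8.204/12.94 = 0.634 kJ/s.
Profitability of termites: 4.07/10.9 = 0.3734 kJ/s.
Since 0.3734 < R, time spent handling termites is better spent searching.

No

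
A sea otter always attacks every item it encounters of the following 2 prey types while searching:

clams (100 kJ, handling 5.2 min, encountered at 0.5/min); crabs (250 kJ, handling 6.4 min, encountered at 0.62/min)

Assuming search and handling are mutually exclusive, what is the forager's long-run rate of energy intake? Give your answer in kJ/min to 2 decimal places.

R = (0.5×100 + 0.62×250) / (1 + 0.5×5.2 + 0.62×6.4) = 205/7.568 = 27.09 kJ/min.

27.09 kJ/min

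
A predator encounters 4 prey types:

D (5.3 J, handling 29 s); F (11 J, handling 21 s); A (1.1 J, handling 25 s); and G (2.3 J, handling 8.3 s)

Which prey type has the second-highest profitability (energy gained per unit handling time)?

G

Profitability E/h (J/s): D = 5.3/29 = 0.183, F = 11/21 = 0.524, A = 1.1/25 = 0.044, G = 2.3/8.3 = 0.277.
Ranked: F > G > D > A.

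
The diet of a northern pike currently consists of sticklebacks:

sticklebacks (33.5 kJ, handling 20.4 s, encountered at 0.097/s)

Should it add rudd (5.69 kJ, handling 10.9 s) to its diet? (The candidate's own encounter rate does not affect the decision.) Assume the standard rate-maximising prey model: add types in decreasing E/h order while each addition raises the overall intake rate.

Current rate: (0.097×33.5)/(1 + 0.097×20.4) = 1.091 kJ/s.
rudd: E/h = 5.69/10.9 = 0.522 kJ/s.
Since 0.522 < R, time spent handling rudd is better spent searching.

No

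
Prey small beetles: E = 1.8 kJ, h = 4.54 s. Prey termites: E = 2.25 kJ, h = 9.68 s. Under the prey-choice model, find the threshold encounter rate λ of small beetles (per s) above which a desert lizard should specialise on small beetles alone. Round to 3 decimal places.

0.312 per s

The zero-one rule: include termites iff E₂/h₂ > λE₁/(1+λh₁). Equality gives the switch point.
λE₁h₂ = E₂ + λE₂h₁ ⇒ λ = E₂/(E₁h₂ − E₂h₁) = 2.25/(17.42 − 10.21) = 0.3121 per s.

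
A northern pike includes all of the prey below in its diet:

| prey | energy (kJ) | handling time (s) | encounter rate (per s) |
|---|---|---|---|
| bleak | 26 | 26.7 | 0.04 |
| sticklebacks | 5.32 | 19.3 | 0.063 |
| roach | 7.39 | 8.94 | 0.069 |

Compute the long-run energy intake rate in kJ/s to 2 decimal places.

R = (0.04×26 + 0.063×5.32 + 0.069×7.39) / (1 + 0.04×26.7 + 0.063×19.3 + 0.069×8.94) = 1.885/3.901 = 0.4833 kJ/s.

0.48 kJ/s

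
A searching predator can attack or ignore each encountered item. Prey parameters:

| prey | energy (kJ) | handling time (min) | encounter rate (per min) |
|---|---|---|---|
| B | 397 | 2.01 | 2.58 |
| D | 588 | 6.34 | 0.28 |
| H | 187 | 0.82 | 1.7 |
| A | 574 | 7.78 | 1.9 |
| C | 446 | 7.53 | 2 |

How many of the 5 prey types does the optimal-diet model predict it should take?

Rank by E/h (kJ/min): H 228, B 198, D 92.7, A 73.8, C 59.2. Include each in turn until the next type's E/h falls below the running intake rate.
Rate on top 1: 132.8. B: 198 > 132.8 → include.
Rate on top 2: 177.1. D: 92.7 < 177.1 → exclude; stop.
Optimal diet: H, B — 2 of 5 types.

2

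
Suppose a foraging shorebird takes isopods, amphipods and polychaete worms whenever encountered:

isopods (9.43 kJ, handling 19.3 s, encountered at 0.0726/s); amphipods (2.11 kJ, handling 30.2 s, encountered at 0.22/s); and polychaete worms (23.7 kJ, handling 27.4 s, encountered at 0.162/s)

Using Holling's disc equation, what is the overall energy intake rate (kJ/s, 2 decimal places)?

R = (0.0726×9.43 + 0.22×2.11 + 0.162×23.7) / (1 + 0.0726×19.3 + 0.22×30.2 + 0.162×27.4) = 4.988/13.48 = 0.3699 kJ/s.

0.37 kJ/s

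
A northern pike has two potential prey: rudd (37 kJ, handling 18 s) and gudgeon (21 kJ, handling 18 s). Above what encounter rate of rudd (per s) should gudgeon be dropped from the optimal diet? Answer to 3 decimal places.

The zero-one rule: include gudgeon iff E₂/h₂ > λE₁/(1+λh₁). Equality gives the switch point.
λE₁h₂ = E₂ + λE₂h₁ ⇒ λ = E₂/(E₁h₂ − E₂h₁) = 21/(666 − 378) = 0.07292 per s.

0.073 per s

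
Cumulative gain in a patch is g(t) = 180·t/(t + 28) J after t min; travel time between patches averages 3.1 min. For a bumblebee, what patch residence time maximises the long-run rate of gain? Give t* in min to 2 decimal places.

9.32 min

Maximise g(t)/(T+t): set derivative to zero → g'(t)(T+t) = g(t).
g'(t) = 180·28/(t + 28)². Setting 180·28/(t+28)² = 180t/[(t+28)(3.1+t)] gives 28(3.1+t) = t(t+28), so t² = 28×3.1 = 86.8.
t* = √86.8 = 9.317 min.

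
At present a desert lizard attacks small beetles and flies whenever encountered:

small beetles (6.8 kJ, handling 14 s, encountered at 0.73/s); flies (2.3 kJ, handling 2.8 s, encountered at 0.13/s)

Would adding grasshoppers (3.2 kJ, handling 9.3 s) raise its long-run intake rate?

No

Current rate: (0.73×6.8 + 0.13×2.3)/(1 + 0.73×14 + 0.13×2.8) = 0.4543 kJ/s.
Profitability of grasshoppers: 3.2/9.3 = 0.3441 kJ/s.
Since 0.3441 < R, time spent handling grasshoppers is better spent searching.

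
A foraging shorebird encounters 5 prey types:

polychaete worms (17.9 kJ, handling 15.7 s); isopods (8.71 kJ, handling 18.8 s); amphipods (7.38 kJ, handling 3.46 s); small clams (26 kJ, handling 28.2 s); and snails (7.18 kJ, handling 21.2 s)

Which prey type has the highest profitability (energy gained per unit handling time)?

In descending order of E/h:
amphipods: 7.38/3.46 = 2.13 kJ/s
polychaete worms: 17.9/15.7 = 1.14 kJ/s
small clams: 26/28.2 = 0.922 kJ/s
isopods: 8.71/18.8 = 0.463 kJ/s
snails: 7.18/21.2 = 0.339 kJ/s

amphipods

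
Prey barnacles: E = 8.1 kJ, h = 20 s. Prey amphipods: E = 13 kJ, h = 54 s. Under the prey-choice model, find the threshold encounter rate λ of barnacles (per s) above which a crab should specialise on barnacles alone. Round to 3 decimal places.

0.073 per s

The zero-one rule: include amphipods iff E₂/h₂ > λE₁/(1+λh₁). Equality gives the switch point.
λE₁h₂ = E₂ + λE₂h₁ ⇒ λ = E₂/(E₁h₂ − E₂h₁) = 13/(437.4 − 260) = 0.07328 per s.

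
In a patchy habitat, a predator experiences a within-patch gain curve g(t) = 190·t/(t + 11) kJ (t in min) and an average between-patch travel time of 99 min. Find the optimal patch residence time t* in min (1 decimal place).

By the marginal value theorem, leave when the instantaneous gain rate g'(t) equals the habitat-wide average g(t)/(T + t).
g'(t) = 190·11/(t + 11)². Setting 190·11/(t+11)² = 190t/[(t+11)(99+t)] gives 11(99+t) = t(t+11), so t² = 11×99 = 1089.
t* = √1089 = 33 min.

33.0 min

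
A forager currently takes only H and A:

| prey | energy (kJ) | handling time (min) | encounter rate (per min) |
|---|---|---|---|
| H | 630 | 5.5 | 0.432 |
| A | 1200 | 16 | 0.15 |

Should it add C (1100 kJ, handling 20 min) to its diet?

No

Current rate: (0.432×630 + 0.15×1200)/(1 + 0.432×5.5 + 0.15×16) = 78.28 kJ/min.
Profitability of C: 1100/20 = 55 kJ/min.
55 < 78.28, so adding C would lower the average — exclude it.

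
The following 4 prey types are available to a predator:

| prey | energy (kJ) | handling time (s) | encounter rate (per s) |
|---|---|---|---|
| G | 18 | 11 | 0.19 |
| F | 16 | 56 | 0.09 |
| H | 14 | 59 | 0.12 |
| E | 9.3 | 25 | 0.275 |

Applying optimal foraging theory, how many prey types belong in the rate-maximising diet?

E/h in descending order: G 1.64, E 0.372, F 0.286, H 0.237 kJ/s. The optimal diet is the largest prefix of this list for which every included type satisfies E_i/h_i > R on the types above it.
Rate on top 1: 1.107. E: 0.372 < 1.107 → exclude; stop.
Optimal diet: G — 1 of 4 types.

1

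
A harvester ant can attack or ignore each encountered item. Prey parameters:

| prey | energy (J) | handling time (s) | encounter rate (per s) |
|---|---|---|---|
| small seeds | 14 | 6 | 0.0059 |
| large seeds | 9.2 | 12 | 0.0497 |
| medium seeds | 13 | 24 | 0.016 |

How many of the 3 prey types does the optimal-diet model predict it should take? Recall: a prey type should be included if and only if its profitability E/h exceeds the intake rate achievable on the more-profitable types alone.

E/h in descending order: small seeds 2.33, large seeds 0.767, medium seeds 0.542 J/s. The optimal diet is the largest prefix of this list for which every included type satisfies E_i/h_i > R on the types above it.
Rate on top 1: 0.07978. large seeds: 0.767 > 0.07978 → include.
Rate on top 2: 0.3308. medium seeds: 0.542 > 0.3308 → include.
Optimal diet: small seeds, large seeds, medium seeds — 3 of 3 types.

3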